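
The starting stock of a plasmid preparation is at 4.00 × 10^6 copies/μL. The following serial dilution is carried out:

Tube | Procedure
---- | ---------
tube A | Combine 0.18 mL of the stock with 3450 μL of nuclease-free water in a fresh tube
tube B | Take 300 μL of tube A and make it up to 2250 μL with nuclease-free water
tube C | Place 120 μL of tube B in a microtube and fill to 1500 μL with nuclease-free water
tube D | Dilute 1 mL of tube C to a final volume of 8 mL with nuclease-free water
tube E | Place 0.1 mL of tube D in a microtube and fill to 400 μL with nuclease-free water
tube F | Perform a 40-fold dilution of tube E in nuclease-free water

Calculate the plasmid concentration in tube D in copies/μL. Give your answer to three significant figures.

264 copies/μL

Step 1: 0.18 mL + 3450 μL = 3.63 mL total → factor 3.63/0.18 = 20.167
Step 2: 300 μL brought to 2250 μL → factor 2250/300 = 7.5
Step 3: 120 μL brought to 1500 μL → factor 1500/120 = 12.5
Step 4: 1 mL brought to 8 mL → factor 8/1 = 8
Dilution factor through tube D = 20.167 × 7.5 × 12.5 × 8 = 15125
[tube D] = 4.00 × 10^6 copies/μL / 15125 = 264 copies/μL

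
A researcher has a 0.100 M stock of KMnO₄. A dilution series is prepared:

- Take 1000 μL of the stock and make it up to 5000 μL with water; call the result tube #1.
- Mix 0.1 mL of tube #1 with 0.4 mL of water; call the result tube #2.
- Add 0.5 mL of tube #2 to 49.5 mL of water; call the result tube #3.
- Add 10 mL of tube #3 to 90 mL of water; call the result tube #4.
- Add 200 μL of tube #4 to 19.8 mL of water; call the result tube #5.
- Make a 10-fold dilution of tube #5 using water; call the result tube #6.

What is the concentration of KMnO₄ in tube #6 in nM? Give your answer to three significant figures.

Step 1: 1000 μL brought to 5000 μL → factor 5000/1000 = 5
Step 2: 0.1 mL + 0.4 mL = 0.5 mL total → factor 0.5/0.1 = 5
Step 3: 0.5 mL + 49.5 mL = 50 mL total → factor 50/0.5 = 100
Step 4: 10 mL + 90 mL = 100 mL total → factor 100/10 = 10
Step 5: 200 μL + 19.8 mL = 20000 μL total → factor 20000/200 = 100
Step 6: 10-fold → factor 10
Overall dilution factor = 5 × 5 × 100 × 10 × 100 × 10 = 2.5 × 10^7
Final = 0.100 M / 2.5 × 10^7 = 4.000 × 10^-9 M = 4.00 nM

4.00 nM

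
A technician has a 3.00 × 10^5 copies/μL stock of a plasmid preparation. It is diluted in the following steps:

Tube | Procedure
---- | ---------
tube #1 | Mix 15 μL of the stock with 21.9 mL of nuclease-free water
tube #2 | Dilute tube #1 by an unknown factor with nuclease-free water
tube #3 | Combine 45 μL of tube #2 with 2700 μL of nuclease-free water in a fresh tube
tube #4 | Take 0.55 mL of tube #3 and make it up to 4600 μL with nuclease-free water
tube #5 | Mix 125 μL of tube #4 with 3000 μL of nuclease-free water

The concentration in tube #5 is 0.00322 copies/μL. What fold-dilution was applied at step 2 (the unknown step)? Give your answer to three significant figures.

Step 1: 15 μL + 21.9 mL = 21915 μL total → factor 21915/15 = 1461
Step 2: unknown factor x
Step 3: 45 μL + 2700 μL = 2745 μL total → factor 2745/45 = 61
Step 4: 0.55 mL brought to 4600 μL → factor 4.6/0.55 = 8.3636
Step 5: 125 μL + 3000 μL = 3125 μL total → factor 3125/125 = 25
Product of known-step factors = 1.8634 × 10^7
Overall factor = 3.00 × 10^5 copies/μL / (0.00322 copies/μL) = 9.3168 × 10^7
x = 9.3168 × 10^7 / 1.8634 × 10^7 = 5.00

5.00-fold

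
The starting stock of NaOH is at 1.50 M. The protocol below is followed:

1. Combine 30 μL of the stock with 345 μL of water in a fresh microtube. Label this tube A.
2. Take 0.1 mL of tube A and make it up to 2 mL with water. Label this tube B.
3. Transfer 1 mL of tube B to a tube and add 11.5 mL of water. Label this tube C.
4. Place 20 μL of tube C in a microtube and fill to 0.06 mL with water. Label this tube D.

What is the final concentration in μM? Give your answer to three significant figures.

160 μM

Step 1: 30 μL + 345 μL = 375 μL total → factor 375/30 = 12.5
Step 2: 0.1 mL brought to 2 mL → factor 2/0.1 = 20
Step 3: 1 mL + 11.5 mL = 12.5 mL total → factor 12.5/1 = 12.5
Step 4: 20 μL brought to 0.06 mL → factor 60/20 = 3
Overall dilution factor = 12.5 × 20 × 12.5 × 3 = 9375
Final = 1.50 M / 9375 = 0.0001600 M = 160 μM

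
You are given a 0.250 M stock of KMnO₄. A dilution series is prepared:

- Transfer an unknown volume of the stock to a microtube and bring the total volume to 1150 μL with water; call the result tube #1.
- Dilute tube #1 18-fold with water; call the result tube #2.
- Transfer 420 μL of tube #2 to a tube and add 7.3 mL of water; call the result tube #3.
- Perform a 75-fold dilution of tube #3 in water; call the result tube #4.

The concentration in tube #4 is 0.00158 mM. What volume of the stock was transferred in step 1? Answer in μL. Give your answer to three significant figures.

Step 1: v brought to 1150 μL → factor = 1150 μL/v
Step 2: 18-fold → factor 18
Step 3: 420 μL + 7.3 mL = 7720 μL total → factor 7720/420 = 18.381
Step 4: 75-fold → factor 75
Product of known-step factors = 24814
Overall factor = 0.250 M / (0.00158 mM) = 1.5823 × 10^5
Step-1 factor = 1.5823 × 10^5 / 24814 = 6.3765
v = 1150 μL / 6.3765 = 180 μL

180 μL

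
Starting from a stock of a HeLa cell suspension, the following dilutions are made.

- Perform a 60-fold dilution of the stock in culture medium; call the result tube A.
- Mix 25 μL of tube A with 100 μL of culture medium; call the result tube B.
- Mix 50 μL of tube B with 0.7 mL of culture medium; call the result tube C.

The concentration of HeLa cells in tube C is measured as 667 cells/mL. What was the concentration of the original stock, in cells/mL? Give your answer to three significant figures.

3.00 × 10^6 cells/mL

Step 1: 60-fold → factor 60
Step 2: 25 μL + 100 μL = 125 μL total → factor 125/25 = 5
Step 3: 50 μL + 0.7 mL = 750 μL total → factor 750/50 = 15
Overall dilution factor = 60 × 5 × 15 = 4500
Stock = 667 cells/mL × 4500 = 3.00 × 10^6 cells/mL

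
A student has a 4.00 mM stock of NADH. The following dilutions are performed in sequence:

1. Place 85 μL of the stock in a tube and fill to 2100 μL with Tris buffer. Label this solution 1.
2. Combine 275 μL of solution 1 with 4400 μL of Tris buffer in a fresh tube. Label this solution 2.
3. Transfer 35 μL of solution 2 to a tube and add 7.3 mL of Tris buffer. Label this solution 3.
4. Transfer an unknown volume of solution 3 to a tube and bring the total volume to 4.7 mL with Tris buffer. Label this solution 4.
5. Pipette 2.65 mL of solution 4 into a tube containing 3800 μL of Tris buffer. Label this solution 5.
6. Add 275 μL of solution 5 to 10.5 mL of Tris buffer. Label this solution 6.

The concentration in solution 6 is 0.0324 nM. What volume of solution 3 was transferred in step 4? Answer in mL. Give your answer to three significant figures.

0.320 mL

Step 1: 85 μL brought to 2100 μL → factor 2100/85 = 24.706
Step 2: 275 μL + 4400 μL = 4675 μL total → factor 4675/275 = 17
Step 3: 35 μL + 7.3 mL = 7335 μL total → factor 7335/35 = 209.57
Step 4: v brought to 4.7 mL → factor = 4.7 mL/v
Step 5: 2.65 mL + 3800 μL = 6.45 mL total → factor 6.45/2.65 = 2.434
Step 6: 275 μL + 10.5 mL = 10775 μL total → factor 10775/275 = 39.182
Product of known-step factors = 8.3942 × 10^6
Overall factor = 4.00 mM / (0.0324 nM) = 1.2346 × 10^8
Step-4 factor = 1.2346 × 10^8 / 8.3942 × 10^6 = 14.707
v = 4.7 mL / 14.707 = 0.320 mL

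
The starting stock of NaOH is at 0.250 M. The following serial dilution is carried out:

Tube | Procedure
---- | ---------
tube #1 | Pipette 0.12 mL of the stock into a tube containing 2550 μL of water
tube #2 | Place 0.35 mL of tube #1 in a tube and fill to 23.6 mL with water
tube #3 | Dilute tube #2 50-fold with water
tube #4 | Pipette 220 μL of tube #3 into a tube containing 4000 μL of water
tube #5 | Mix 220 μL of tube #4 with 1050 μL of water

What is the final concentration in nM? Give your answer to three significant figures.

Step 1: 0.12 mL + 2550 μL = 2.67 mL total → factor 2.67/0.12 = 22.25
Step 2: 0.35 mL brought to 23.6 mL → factor 23.6/0.35 = 67.429
Step 3: 50-fold → factor 50
Step 4: 220 μL + 4000 μL = 4220 μL total → factor 4220/220 = 19.182
Step 5: 220 μL + 1050 μL = 1270 μL total → factor 1270/220 = 5.7727
Overall dilution factor = 22.25 × 67.429 × 50 × 19.182 × 5.7727 = 8.3064 × 10^6
Final = 0.250 M / 8.3064 × 10^6 = 3.010 × 10^-8 M = 30.1 nM

30.1 nM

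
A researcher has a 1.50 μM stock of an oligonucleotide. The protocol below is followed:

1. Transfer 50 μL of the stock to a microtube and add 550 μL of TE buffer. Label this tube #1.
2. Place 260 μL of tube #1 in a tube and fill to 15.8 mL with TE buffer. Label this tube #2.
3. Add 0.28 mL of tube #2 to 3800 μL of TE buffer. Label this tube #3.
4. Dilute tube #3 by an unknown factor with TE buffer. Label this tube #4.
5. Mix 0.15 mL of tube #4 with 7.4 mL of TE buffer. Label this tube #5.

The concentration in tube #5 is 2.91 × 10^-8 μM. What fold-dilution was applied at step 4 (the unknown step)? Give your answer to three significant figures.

Step 1: 50 μL + 550 μL = 600 μL total → factor 600/50 = 12
Step 2: 260 μL brought to 15.8 mL → factor 15800/260 = 60.769
Step 3: 0.28 mL + 3800 μL = 4.08 mL total → factor 4.08/0.28 = 14.571
Step 4: unknown factor x
Step 5: 0.15 mL + 7.4 mL = 7.55 mL total → factor 7.55/0.15 = 50.333
Product of known-step factors = 5.3484 × 10^5
Overall factor = 1.50 μM / (2.91 × 10^-8 μM) = 5.1546 × 10^7
x = 5.1546 × 10^7 / 5.3484 × 10^5 = 96.4

96.4-fold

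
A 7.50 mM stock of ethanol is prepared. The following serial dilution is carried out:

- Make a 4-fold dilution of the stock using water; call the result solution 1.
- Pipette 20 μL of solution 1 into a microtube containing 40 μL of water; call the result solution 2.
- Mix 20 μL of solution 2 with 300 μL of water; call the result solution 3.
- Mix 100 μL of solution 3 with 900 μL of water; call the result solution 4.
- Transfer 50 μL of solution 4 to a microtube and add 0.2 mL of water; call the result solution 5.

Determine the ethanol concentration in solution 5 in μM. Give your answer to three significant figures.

Step 1: 4-fold → factor 4
Step 2: 20 μL + 40 μL = 60 μL total → factor 60/20 = 3
Step 3: 20 μL + 300 μL = 320 μL total → factor 320/20 = 16
Step 4: 100 μL + 900 μL = 1000 μL total → factor 1000/100 = 10
Step 5: 50 μL + 0.2 mL = 250 μL total → factor 250/50 = 5
Overall dilution factor = 4 × 3 × 16 × 10 × 5 = 9600
Final = 7.50 mM / 9600 = 0.0007813 mM = 0.781 μM

0.781 μM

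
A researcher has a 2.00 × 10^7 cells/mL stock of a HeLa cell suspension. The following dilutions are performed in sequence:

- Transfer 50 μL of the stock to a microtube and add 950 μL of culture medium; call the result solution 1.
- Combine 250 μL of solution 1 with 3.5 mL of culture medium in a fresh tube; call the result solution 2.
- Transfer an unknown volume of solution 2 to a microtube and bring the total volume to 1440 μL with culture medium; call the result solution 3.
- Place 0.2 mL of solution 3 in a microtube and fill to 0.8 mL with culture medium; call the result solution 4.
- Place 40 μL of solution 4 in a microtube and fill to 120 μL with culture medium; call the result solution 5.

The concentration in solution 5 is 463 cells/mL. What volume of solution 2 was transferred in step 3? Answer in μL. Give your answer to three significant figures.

Step 1: 50 μL + 950 μL = 1000 μL total → factor 1000/50 = 20
Step 2: 250 μL + 3.5 mL = 3750 μL total → factor 3750/250 = 15
Step 3: v brought to 1440 μL → factor = 1440 μL/v
Step 4: 0.2 mL brought to 0.8 mL → factor 0.8/0.2 = 4
Step 5: 40 μL brought to 120 μL → factor 120/40 = 3
Product of known-step factors = 3600
Overall factor = 2.00 × 10^7 cells/mL / (463 cells/mL) = 43197
Step-3 factor = 43197 / 3600 = 11.999
v = 1440 μL / 11.999 = 120 μL

120 μL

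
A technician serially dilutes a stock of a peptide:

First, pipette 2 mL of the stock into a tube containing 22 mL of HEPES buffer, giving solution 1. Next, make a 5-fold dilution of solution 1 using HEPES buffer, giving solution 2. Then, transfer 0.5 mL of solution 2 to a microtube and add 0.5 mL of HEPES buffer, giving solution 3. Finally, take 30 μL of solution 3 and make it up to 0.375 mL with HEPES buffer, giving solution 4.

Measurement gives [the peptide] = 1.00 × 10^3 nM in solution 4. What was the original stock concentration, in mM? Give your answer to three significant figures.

Step 1: 2 mL + 22 mL = 24 mL total → factor 24/2 = 12
Step 2: 5-fold → factor 5
Step 3: 0.5 mL + 0.5 mL = 1 mL total → factor 1/0.5 = 2
Step 4: 30 μL brought to 0.375 mL → factor 375/30 = 12.5
Overall dilution factor = 12 × 5 × 2 × 12.5 = 1500
Stock = 1.00 × 10^3 nM × 1500 = 1.500 × 10^6 nM = 1.50 mM

1.50 mM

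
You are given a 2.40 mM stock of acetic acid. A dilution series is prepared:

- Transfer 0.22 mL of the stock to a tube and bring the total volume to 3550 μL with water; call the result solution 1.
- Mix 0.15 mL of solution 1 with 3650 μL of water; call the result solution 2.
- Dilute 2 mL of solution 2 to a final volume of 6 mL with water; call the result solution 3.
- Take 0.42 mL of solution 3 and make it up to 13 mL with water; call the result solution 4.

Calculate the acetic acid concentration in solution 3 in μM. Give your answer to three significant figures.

Step 1: 0.22 mL brought to 3550 μL → factor 3.55/0.22 = 16.136
Step 2: 0.15 mL + 3650 μL = 3.8 mL total → factor 3.8/0.15 = 25.333
Step 3: 2 mL brought to 6 mL → factor 6/2 = 3
Dilution factor through solution 3 = 16.136 × 25.333 × 3 = 1226.4
[solution 3] = 2.40 mM / 1226.4 = 0.001957 mM = 1.96 μM

1.96 μM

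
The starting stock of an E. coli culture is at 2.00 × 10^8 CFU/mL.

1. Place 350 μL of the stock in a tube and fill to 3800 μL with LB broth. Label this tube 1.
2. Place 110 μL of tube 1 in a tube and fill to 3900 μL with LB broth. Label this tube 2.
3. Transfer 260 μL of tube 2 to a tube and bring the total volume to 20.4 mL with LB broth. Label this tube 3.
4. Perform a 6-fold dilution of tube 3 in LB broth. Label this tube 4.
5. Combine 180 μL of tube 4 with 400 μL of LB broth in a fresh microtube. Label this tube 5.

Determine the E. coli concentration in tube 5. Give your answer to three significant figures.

Step 1: 350 μL brought to 3800 μL → factor 3800/350 = 10.857
Step 2: 110 μL brought to 3900 μL → factor 3900/110 = 35.455
Step 3: 260 μL brought to 20.4 mL → factor 20400/260 = 78.462
Step 4: 6-fold → factor 6
Step 5: 180 μL + 400 μL = 580 μL total → factor 580/180 = 3.2222
Overall dilution factor = 10.857 × 35.455 × 78.462 × 6 × 3.2222 = 5.8392 × 10^5
Final = 2.00 × 10^8 CFU/mL / 5.8392 × 10^5 = 343 CFU/mL

343 CFU/mL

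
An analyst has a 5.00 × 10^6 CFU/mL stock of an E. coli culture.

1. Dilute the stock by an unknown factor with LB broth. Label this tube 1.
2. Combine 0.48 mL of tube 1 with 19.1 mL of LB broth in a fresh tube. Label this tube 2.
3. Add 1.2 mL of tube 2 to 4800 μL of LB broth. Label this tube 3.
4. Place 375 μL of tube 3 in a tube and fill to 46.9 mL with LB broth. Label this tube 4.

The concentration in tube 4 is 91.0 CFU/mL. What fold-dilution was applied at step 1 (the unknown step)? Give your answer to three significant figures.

2.15-fold

Step 1: unknown factor x
Step 2: 0.48 mL + 19.1 mL = 19.58 mL total → factor 19.58/0.48 = 40.792
Step 3: 1.2 mL + 4800 μL = 6 mL total → factor 6/1.2 = 5
Step 4: 375 μL brought to 46.9 mL → factor 46900/375 = 125.07
Product of known-step factors = 25508
Overall factor = 5.00 × 10^6 CFU/mL / (91.0 CFU/mL) = 54945
x = 54945 / 25508 = 2.15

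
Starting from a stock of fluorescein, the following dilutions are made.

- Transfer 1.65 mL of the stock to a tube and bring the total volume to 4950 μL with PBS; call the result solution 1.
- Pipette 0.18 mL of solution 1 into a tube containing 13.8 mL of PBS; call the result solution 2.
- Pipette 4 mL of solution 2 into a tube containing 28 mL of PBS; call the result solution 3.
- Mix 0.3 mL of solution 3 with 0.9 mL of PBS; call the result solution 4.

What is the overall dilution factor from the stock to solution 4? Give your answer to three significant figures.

7.46 × 10^3

Step 1: 1.65 mL brought to 4950 μL → factor 4.95/1.65 = 3
Step 2: 0.18 mL + 13.8 mL = 13.98 mL total → factor 13.98/0.18 = 77.667
Step 3: 4 mL + 28 mL = 32 mL total → factor 32/4 = 8
Step 4: 0.3 mL + 0.9 mL = 1.2 mL total → factor 1.2/0.3 = 4
Overall dilution factor = 3 × 77.667 × 8 × 4 = 7456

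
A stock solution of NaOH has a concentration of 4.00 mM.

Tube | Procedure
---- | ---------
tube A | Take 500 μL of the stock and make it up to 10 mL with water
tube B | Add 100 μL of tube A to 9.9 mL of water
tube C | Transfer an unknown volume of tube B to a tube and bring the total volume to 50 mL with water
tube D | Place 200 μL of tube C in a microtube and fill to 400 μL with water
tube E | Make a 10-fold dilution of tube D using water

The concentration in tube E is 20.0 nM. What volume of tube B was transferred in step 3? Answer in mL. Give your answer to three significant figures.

Step 1: 500 μL brought to 10 mL → factor 10000/500 = 20
Step 2: 100 μL + 9.9 mL = 10000 μL total → factor 10000/100 = 100
Step 3: v brought to 50 mL → factor = 50 mL/v
Step 4: 200 μL brought to 400 μL → factor 400/200 = 2
Step 5: 10-fold → factor 10
Product of known-step factors = 40000
Overall factor = 4.00 mM / (20.0 nM) = 2 × 10^5
Step-3 factor = 2 × 10^5 / 40000 = 5
v = 50 mL / 5 = 10.0 mL

10.0 mL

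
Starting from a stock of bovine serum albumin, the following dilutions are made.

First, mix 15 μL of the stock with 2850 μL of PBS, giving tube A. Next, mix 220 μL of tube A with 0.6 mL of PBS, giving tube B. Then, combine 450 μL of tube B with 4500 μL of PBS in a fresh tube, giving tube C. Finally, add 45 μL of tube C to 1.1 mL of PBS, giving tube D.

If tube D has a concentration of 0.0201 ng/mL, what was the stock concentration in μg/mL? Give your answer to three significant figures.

4.01 μg/mL

Step 1: 15 μL + 2850 μL = 2865 μL total → factor 2865/15 = 191
Step 2: 220 μL + 0.6 mL = 820 μL total → factor 820/220 = 3.7273
Step 3: 450 μL + 4500 μL = 4950 μL total → factor 4950/450 = 11
Step 4: 45 μL + 1.1 mL = 1145 μL total → factor 1145/45 = 25.444
Overall dilution factor = 191 × 3.7273 × 11 × 25.444 = 1.9926 × 10^5
Stock = 0.0201 ng/mL × 1.9926 × 10^5 = 4005 ng/mL = 4.01 μg/mL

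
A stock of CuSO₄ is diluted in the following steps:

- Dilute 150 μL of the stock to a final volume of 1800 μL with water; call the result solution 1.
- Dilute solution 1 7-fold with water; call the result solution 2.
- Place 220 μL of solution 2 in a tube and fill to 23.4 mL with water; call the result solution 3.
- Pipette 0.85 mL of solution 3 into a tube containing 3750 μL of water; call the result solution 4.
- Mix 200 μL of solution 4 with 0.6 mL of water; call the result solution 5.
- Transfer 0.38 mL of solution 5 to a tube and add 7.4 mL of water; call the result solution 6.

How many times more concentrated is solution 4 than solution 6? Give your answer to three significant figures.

81.9

Step 1: 150 μL brought to 1800 μL → factor 1800/150 = 12
Step 2: 7-fold → factor 7
Step 3: 220 μL brought to 23.4 mL → factor 23400/220 = 106.36
Step 4: 0.85 mL + 3750 μL = 4.6 mL total → factor 4.6/0.85 = 5.4118
Step 5: 200 μL + 0.6 mL = 800 μL total → factor 800/200 = 4
Step 6: 0.38 mL + 7.4 mL = 7.78 mL total → factor 7.78/0.38 = 20.474
Dilution factor to solution 4 = 48352; to solution 6 = 3.9597 × 10^6
[solution 4]/[solution 6] = (factor to solution 6)/(factor to solution 4) = 3.9597 × 10^6/48352 = 81.9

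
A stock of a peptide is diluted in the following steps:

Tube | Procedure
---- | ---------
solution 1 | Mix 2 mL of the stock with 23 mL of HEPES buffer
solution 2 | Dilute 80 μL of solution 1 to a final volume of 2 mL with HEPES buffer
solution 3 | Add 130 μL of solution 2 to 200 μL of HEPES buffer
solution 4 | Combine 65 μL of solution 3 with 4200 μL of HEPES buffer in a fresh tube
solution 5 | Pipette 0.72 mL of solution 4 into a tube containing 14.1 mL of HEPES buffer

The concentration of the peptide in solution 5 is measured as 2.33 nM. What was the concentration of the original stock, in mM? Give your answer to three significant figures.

Step 1: 2 mL + 23 mL = 25 mL total → factor 25/2 = 12.5
Step 2: 80 μL brought to 2 mL → factor 2000/80 = 25
Step 3: 130 μL + 200 μL = 330 μL total → factor 330/130 = 2.5385
Step 4: 65 μL + 4200 μL = 4265 μL total → factor 4265/65 = 65.615
Step 5: 0.72 mL + 14.1 mL = 14.82 mL total → factor 14.82/0.72 = 20.583
Overall dilution factor = 12.5 × 25 × 2.5385 × 65.615 × 20.583 = 1.0714 × 10^6
Stock = 2.33 nM × 1.0714 × 10^6 = 2.496 × 10^6 nM = 2.50 mM

2.50 mM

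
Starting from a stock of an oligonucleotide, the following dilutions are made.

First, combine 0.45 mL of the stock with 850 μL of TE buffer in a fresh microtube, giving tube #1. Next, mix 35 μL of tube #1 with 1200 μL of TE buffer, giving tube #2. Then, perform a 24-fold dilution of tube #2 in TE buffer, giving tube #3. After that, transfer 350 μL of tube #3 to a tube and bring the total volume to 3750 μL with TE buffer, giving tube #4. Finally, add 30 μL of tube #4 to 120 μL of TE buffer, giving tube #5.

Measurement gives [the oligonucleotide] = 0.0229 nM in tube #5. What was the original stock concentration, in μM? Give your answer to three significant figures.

3.00 μM

Step 1: 0.45 mL + 850 μL = 1.3 mL total → factor 1.3/0.45 = 2.8889
Step 2: 35 μL + 1200 μL = 1235 μL total → factor 1235/35 = 35.286
Step 3: 24-fold → factor 24
Step 4: 350 μL brought to 3750 μL → factor 3750/350 = 10.714
Step 5: 30 μL + 120 μL = 150 μL total → factor 150/30 = 5
Overall dilution factor = 2.8889 × 35.286 × 24 × 10.714 × 5 = 1.3106 × 10^5
Stock = 0.0229 nM × 1.3106 × 10^5 = 3001 nM = 3.00 μM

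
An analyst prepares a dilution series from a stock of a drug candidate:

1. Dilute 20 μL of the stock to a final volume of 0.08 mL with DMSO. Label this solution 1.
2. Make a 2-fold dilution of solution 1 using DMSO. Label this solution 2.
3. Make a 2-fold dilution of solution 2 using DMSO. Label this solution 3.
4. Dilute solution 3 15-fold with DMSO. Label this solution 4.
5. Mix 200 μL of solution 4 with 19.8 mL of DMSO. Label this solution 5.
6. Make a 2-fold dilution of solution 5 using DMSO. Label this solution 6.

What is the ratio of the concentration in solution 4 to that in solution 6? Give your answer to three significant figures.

200

Step 1: 20 μL brought to 0.08 mL → factor 80/20 = 4
Step 2: 2-fold → factor 2
Step 3: 2-fold → factor 2
Step 4: 15-fold → factor 15
Step 5: 200 μL + 19.8 mL = 20000 μL total → factor 20000/200 = 100
Step 6: 2-fold → factor 2
Dilution factor to solution 4 = 240; to solution 6 = 48000
[solution 4]/[solution 6] = (factor to solution 6)/(factor to solution 4) = 48000/240 = 200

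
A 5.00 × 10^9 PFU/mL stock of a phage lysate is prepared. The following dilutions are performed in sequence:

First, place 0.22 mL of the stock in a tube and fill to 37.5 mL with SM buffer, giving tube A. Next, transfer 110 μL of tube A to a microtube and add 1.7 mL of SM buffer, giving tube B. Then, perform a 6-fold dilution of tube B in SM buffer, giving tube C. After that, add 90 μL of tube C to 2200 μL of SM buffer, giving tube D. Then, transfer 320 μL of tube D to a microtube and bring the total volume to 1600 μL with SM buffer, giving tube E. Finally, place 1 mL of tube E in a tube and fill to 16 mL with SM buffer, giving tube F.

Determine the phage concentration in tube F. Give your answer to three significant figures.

Step 1: 0.22 mL brought to 37.5 mL → factor 37.5/0.22 = 170.45
Step 2: 110 μL + 1.7 mL = 1810 μL total → factor 1810/110 = 16.455
Step 3: 6-fold → factor 6
Step 4: 90 μL + 2200 μL = 2290 μL total → factor 2290/90 = 25.444
Step 5: 320 μL brought to 1600 μL → factor 1600/320 = 5
Step 6: 1 mL brought to 16 mL → factor 16/1 = 16
Overall dilution factor = 170.45 × 16.455 × 6 × 25.444 × 5 × 16 = 3.4255 × 10^7
Final = 5.00 × 10^9 PFU/mL / 3.4255 × 10^7 = 146 PFU/mL

146 PFU/mL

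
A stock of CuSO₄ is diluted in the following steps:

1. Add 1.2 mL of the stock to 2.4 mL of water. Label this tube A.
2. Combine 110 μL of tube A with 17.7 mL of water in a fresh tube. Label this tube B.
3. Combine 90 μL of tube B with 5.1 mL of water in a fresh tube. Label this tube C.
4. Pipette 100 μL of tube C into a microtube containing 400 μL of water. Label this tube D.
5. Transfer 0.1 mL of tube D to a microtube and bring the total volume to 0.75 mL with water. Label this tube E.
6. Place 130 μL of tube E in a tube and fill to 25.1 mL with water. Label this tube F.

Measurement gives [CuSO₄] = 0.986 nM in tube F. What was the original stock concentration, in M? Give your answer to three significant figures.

0.200 M

Step 1: 1.2 mL + 2.4 mL = 3.6 mL total → factor 3.6/1.2 = 3
Step 2: 110 μL + 17.7 mL = 17810 μL total → factor 17810/110 = 161.91
Step 3: 90 μL + 5.1 mL = 5190 μL total → factor 5190/90 = 57.667
Step 4: 100 μL + 400 μL = 500 μL total → factor 500/100 = 5
Step 5: 0.1 mL brought to 0.75 mL → factor 0.75/0.1 = 7.5
Step 6: 130 μL brought to 25.1 mL → factor 25100/130 = 193.08
Overall dilution factor = 3 × 161.91 × 57.667 × 5 × 7.5 × 193.08 = 2.0281 × 10^8
Stock = 0.986 nM × 2.0281 × 10^8 = 2.000 × 10^8 nM = 0.200 M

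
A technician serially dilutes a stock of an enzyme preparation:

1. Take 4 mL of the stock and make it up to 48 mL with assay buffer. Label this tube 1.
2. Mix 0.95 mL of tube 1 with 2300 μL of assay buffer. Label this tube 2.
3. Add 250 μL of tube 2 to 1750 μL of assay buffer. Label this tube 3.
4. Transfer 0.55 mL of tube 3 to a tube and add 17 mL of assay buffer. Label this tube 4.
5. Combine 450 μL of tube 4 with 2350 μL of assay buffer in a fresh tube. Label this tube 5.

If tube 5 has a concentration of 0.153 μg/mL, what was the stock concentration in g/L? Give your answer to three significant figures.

9.98 g/L

Step 1: 4 mL brought to 48 mL → factor 48/4 = 12
Step 2: 0.95 mL + 2300 μL = 3.25 mL total → factor 3.25/0.95 = 3.4211
Step 3: 250 μL + 1750 μL = 2000 μL total → factor 2000/250 = 8
Step 4: 0.55 mL + 17 mL = 17.55 mL total → factor 17.55/0.55 = 31.909
Step 5: 450 μL + 2350 μL = 2800 μL total → factor 2800/450 = 6.2222
Overall dilution factor = 12 × 3.4211 × 8 × 31.909 × 6.2222 = 65207
Stock = 0.153 μg/mL × 65207 = 9977 μg/mL = 9.98 g/L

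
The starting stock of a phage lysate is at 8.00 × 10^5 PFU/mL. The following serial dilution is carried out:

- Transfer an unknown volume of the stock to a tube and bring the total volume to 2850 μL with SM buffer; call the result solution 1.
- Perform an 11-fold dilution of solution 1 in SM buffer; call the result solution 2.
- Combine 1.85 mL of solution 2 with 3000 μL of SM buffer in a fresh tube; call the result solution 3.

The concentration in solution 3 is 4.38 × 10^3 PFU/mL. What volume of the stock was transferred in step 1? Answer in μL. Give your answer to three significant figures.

450 μL

Step 1: v brought to 2850 μL → factor = 2850 μL/v
Step 2: 11-fold → factor 11
Step 3: 1.85 mL + 3000 μL = 4.85 mL total → factor 4.85/1.85 = 2.6216
Product of known-step factors = 28.838
Overall factor = 8.00 × 10^5 PFU/mL / (4.38 × 10^3 PFU/mL) = 182.65
Step-1 factor = 182.65 / 28.838 = 6.3336
v = 2850 μL / 6.3336 = 450 μL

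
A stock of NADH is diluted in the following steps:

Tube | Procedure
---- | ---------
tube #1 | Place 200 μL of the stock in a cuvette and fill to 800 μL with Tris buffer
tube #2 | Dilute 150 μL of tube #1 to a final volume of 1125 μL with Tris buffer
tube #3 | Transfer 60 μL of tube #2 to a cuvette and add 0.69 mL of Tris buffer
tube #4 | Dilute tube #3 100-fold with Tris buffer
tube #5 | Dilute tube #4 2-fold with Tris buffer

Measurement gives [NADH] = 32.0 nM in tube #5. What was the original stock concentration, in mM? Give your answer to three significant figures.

Step 1: 200 μL brought to 800 μL → factor 800/200 = 4
Step 2: 150 μL brought to 1125 μL → factor 1125/150 = 7.5
Step 3: 60 μL + 0.69 mL = 750 μL total → factor 750/60 = 12.5
Step 4: 100-fold → factor 100
Step 5: 2-fold → factor 2
Overall dilution factor = 4 × 7.5 × 12.5 × 100 × 2 = 75000
Stock = 32.0 nM × 75000 = 2.400 × 10^6 nM = 2.40 mM

2.40 mM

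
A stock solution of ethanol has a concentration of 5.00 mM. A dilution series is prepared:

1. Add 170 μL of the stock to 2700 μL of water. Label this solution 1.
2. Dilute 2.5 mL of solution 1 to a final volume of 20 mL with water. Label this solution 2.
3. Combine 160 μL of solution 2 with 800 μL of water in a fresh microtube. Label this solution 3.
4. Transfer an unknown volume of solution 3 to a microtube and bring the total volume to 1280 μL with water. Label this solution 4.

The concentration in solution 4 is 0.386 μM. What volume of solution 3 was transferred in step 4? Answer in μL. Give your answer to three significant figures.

80.1 μL

Step 1: 170 μL + 2700 μL = 2870 μL total → factor 2870/170 = 16.882
Step 2: 2.5 mL brought to 20 mL → factor 20/2.5 = 8
Step 3: 160 μL + 800 μL = 960 μL total → factor 960/160 = 6
Step 4: v brought to 1280 μL → factor = 1280 μL/v
Product of known-step factors = 810.35
Overall factor = 5.00 mM / (0.386 μM) = 12953
Step-4 factor = 12953 / 810.35 = 15.985
v = 1280 μL / 15.985 = 80.1 μL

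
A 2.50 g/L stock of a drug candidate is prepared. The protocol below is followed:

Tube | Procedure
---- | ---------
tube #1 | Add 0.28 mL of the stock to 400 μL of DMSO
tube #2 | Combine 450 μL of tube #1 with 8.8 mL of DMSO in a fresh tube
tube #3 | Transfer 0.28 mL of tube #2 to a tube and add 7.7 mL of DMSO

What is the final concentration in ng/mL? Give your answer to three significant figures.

1.76 × 10^3 ng/mL

Step 1: 0.28 mL + 400 μL = 0.68 mL total → factor 0.68/0.28 = 2.4286
Step 2: 450 μL + 8.8 mL = 9250 μL total → factor 9250/450 = 20.556
Step 3: 0.28 mL + 7.7 mL = 7.98 mL total → factor 7.98/0.28 = 28.5
Overall dilution factor = 2.4286 × 20.556 × 28.5 = 1422.7
Final = 2.50 g/L / 1422.7 = 0.001757 g/L = 1.76 × 10^3 ng/mL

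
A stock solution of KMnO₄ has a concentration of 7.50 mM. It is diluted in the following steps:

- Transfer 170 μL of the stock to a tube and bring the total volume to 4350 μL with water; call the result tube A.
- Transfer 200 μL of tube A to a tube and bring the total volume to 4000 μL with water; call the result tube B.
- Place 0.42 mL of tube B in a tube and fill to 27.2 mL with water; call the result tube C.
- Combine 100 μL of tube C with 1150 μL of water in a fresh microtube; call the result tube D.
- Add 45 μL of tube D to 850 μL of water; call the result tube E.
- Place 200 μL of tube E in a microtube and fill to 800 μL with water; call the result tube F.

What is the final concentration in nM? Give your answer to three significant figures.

Step 1: 170 μL brought to 4350 μL → factor 4350/170 = 25.588
Step 2: 200 μL brought to 4000 μL → factor 4000/200 = 20
Step 3: 0.42 mL brought to 27.2 mL → factor 27.2/0.42 = 64.762
Step 4: 100 μL + 1150 μL = 1250 μL total → factor 1250/100 = 12.5
Step 5: 45 μL + 850 μL = 895 μL total → factor 895/45 = 19.889
Step 6: 200 μL brought to 800 μL → factor 800/200 = 4
Overall dilution factor = 25.588 × 20 × 64.762 × 12.5 × 19.889 × 4 = 3.2959 × 10^7
Final = 7.50 mM / 3.2959 × 10^7 = 2.276 × 10^-7 mM = 0.228 nM

0.228 nM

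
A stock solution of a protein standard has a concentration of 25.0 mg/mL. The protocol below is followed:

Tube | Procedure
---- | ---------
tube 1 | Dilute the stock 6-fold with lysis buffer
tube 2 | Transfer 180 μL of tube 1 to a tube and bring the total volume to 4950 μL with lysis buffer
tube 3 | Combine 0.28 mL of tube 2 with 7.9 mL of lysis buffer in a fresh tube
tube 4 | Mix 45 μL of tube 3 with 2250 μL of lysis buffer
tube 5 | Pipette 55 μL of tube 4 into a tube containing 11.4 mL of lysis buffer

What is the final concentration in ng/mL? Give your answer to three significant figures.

Step 1: 6-fold → factor 6
Step 2: 180 μL brought to 4950 μL → factor 4950/180 = 27.5
Step 3: 0.28 mL + 7.9 mL = 8.18 mL total → factor 8.18/0.28 = 29.214
Step 4: 45 μL + 2250 μL = 2295 μL total → factor 2295/45 = 51
Step 5: 55 μL + 11.4 mL = 11455 μL total → factor 11455/55 = 208.27
Overall dilution factor = 6 × 27.5 × 29.214 × 51 × 208.27 = 5.1201 × 10^7
Final = 25.0 mg/mL / 5.1201 × 10^7 = 4.883 × 10^-7 mg/mL = 0.488 ng/mL

0.488 ng/mL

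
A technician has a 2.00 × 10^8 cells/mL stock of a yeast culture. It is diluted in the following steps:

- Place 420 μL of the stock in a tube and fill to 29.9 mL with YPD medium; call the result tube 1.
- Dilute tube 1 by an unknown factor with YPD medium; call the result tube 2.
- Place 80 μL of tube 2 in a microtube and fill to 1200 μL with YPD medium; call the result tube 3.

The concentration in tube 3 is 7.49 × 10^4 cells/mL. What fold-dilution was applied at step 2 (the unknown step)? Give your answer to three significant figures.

Step 1: 420 μL brought to 29.9 mL → factor 29900/420 = 71.19
Step 2: unknown factor x
Step 3: 80 μL brought to 1200 μL → factor 1200/80 = 15
Product of known-step factors = 1067.9
Overall factor = 2.00 × 10^8 cells/mL / (7.49 × 10^4 cells/mL) = 2670.2
x = 2670.2 / 1067.9 = 2.50

2.50-fold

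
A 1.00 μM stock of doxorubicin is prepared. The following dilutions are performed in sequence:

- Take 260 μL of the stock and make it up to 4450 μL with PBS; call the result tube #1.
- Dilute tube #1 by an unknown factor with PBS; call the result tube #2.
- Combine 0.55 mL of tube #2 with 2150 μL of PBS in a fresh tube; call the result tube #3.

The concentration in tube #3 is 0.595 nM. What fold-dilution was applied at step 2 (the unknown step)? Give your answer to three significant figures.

Step 1: 260 μL brought to 4450 μL → factor 4450/260 = 17.115
Step 2: unknown factor x
Step 3: 0.55 mL + 2150 μL = 2.7 mL total → factor 2.7/0.55 = 4.9091
Product of known-step factors = 84.021
Overall factor = 1.00 μM / (0.595 nM) = 1680.7
x = 1680.7 / 84.021 = 20.0

20.0-fold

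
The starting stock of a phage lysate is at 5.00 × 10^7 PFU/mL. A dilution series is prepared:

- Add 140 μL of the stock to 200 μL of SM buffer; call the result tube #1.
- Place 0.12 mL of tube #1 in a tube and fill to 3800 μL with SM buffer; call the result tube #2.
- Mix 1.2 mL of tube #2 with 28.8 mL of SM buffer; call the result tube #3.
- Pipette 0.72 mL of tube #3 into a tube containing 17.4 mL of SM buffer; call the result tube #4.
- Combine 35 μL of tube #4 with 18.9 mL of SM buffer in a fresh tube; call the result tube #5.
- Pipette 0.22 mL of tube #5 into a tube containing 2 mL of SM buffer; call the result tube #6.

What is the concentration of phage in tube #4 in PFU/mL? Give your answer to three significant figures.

1.03 × 10^3 PFU/mL

Step 1: 140 μL + 200 μL = 340 μL total → factor 340/140 = 2.4286
Step 2: 0.12 mL brought to 3800 μL → factor 3.8/0.12 = 31.667
Step 3: 1.2 mL + 28.8 mL = 30 mL total → factor 30/1.2 = 25
Step 4: 0.72 mL + 17.4 mL = 18.12 mL total → factor 18.12/0.72 = 25.167
Dilution factor through tube #4 = 2.4286 × 31.667 × 25 × 25.167 = 48386
[tube #4] = 5.00 × 10^7 PFU/mL / 48386 = 1.03 × 10^3 PFU/mL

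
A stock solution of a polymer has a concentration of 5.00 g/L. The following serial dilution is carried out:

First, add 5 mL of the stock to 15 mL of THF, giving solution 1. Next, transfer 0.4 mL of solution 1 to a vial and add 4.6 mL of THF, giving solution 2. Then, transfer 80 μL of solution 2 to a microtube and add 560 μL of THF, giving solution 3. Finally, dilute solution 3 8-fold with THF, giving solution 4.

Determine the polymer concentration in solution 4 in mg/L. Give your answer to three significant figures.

Step 1: 5 mL + 15 mL = 20 mL total → factor 20/5 = 4
Step 2: 0.4 mL + 4.6 mL = 5 mL total → factor 5/0.4 = 12.5
Step 3: 80 μL + 560 μL = 640 μL total → factor 640/80 = 8
Step 4: 8-fold → factor 8
Overall dilution factor = 4 × 12.5 × 8 × 8 = 3200
Final = 5.00 g/L / 3200 = 0.001563 g/L = 1.56 mg/L

1.56 mg/L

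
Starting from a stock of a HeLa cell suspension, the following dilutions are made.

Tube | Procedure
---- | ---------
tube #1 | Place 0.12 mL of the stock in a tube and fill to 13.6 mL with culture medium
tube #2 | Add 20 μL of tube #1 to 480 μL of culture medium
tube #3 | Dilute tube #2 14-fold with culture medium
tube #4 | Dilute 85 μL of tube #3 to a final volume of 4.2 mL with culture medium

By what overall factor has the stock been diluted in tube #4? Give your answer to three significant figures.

1.96 × 10^6

Step 1: 0.12 mL brought to 13.6 mL → factor 13.6/0.12 = 113.33
Step 2: 20 μL + 480 μL = 500 μL total → factor 500/20 = 25
Step 3: 14-fold → factor 14
Step 4: 85 μL brought to 4.2 mL → factor 4200/85 = 49.412
Overall dilution factor = 113.33 × 25 × 14 × 49.412 = 1.96 × 10^6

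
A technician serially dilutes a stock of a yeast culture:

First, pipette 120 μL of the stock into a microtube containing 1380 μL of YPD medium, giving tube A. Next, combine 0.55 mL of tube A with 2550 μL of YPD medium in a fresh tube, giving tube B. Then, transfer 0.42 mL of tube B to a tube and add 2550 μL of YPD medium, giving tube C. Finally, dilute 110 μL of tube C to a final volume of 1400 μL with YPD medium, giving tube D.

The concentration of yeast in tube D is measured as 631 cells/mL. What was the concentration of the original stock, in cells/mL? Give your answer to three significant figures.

Step 1: 120 μL + 1380 μL = 1500 μL total → factor 1500/120 = 12.5
Step 2: 0.55 mL + 2550 μL = 3.1 mL total → factor 3.1/0.55 = 5.6364
Step 3: 0.42 mL + 2550 μL = 2.97 mL total → factor 2.97/0.42 = 7.0714
Step 4: 110 μL brought to 1400 μL → factor 1400/110 = 12.727
Overall dilution factor = 12.5 × 5.6364 × 7.0714 × 12.727 = 6340.9
Stock = 631 cells/mL × 6340.9 = 4.00 × 10^6 cells/mL

4.00 × 10^6 cells/mL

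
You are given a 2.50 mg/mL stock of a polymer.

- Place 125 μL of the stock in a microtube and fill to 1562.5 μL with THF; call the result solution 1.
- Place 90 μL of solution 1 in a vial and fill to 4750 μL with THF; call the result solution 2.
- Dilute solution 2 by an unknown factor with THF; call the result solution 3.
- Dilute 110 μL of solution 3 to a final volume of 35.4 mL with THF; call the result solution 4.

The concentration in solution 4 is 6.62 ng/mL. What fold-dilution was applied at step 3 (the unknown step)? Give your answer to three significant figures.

1.78-fold

Step 1: 125 μL brought to 1562.5 μL → factor 1562.5/125 = 12.5
Step 2: 90 μL brought to 4750 μL → factor 4750/90 = 52.778
Step 3: unknown factor x
Step 4: 110 μL brought to 35.4 mL → factor 35400/110 = 321.82
Product of known-step factors = 2.1231 × 10^5
Overall factor = 2.50 mg/mL / (6.62 ng/mL) = 3.7764 × 10^5
x = 3.7764 × 10^5 / 2.1231 × 10^5 = 1.78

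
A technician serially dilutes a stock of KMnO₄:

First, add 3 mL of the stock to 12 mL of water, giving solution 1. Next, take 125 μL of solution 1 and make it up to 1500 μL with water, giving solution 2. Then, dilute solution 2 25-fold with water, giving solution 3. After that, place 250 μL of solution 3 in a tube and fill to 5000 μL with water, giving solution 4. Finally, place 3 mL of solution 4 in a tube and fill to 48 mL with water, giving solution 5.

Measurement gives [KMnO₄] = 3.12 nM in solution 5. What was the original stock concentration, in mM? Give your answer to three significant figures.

Step 1: 3 mL + 12 mL = 15 mL total → factor 15/3 = 5
Step 2: 125 μL brought to 1500 μL → factor 1500/125 = 12
Step 3: 25-fold → factor 25
Step 4: 250 μL brought to 5000 μL → factor 5000/250 = 20
Step 5: 3 mL brought to 48 mL → factor 48/3 = 16
Overall dilution factor = 5 × 12 × 25 × 20 × 16 = 4.8 × 10^5
Stock = 3.12 nM × 4.8 × 10^5 = 1.498 × 10^6 nM = 1.50 mM

1.50 mM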